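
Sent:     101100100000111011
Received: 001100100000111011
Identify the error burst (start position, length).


XOR: 100000000000000000

Burst at position 0, length 1


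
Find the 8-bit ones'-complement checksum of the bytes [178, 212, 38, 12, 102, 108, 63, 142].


Sum = 855 mod 256 = 87
Complement = 168

168


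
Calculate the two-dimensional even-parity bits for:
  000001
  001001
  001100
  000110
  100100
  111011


Row parities: 100001
Column parities: 011101

Row P: 100001, Col P: 011101, Corner: 0


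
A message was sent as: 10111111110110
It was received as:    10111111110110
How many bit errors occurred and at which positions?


XOR: 00000000000000

0 errors (received matches sent)


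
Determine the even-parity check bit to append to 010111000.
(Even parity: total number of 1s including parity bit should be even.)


Number of 1s in data: 4
Parity bit: 0

0


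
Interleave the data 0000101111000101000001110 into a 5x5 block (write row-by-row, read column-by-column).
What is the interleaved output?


Matrix:
  00001
  01111
  00010
  10000
  01110
Read columns: 0001001001010010110111000

0001001001010010110111000


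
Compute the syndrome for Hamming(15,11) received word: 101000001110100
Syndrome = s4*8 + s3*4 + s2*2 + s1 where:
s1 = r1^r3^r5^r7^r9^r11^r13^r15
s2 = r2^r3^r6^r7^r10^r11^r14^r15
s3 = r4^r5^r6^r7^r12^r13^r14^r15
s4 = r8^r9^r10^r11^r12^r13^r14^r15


s1=1, s2=1, s3=1, s4=0

Syndrome = 7 (error at position 7)


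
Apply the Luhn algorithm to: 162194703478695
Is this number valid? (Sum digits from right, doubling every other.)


Luhn sum = 77
77 mod 10 = 7

Invalid (Luhn sum mod 10 = 7)


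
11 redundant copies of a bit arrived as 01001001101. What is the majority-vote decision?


Ones: 5 out of 11
Threshold: 6

0 (5/11 voted 1)


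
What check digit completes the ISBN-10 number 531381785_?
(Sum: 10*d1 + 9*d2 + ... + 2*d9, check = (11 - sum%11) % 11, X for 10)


Weighted sum: 221
221 mod 11 = 1

Check digit: X


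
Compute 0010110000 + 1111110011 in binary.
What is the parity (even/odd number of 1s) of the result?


0010110000 = 176
1111110011 = 1011
Sum = 1187 = 10010100011
1s count = 5

odd parity (5 ones in 10010100011)


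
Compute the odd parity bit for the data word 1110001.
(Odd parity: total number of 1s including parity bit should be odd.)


Number of 1s in data: 4
Parity bit: 1

1


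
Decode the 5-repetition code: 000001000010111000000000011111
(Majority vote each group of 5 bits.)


Groups: 00000, 10000, 10111, 00000, 00000, 11111
Majority votes: 001001

001001


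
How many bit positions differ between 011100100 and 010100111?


XOR: 001000011
Count of 1s: 3

3


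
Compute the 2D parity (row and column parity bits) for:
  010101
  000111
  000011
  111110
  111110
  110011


Row parities: 110110
Column parities: 100010

Row P: 110110, Col P: 100010, Corner: 0


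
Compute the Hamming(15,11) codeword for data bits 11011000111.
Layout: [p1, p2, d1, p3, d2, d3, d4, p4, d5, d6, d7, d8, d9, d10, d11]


Parity bits: p1=0, p2=0, p3=1, p4=0

001110101000111


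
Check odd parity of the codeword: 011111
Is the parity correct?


Number of 1s: 5

Yes, parity is correct (5 ones)


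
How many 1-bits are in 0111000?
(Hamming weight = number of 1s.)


Counting 1s in 0111000

3


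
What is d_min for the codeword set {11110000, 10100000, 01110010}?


Comparing all pairs, minimum distance: 2
Can detect 1 errors, correct 0 errors

2


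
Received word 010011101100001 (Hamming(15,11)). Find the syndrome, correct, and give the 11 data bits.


Syndrome = 10: error at position 10

Data: 01111000001 (corrected bit 10)


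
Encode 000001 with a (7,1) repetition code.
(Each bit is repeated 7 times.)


Each bit -> 7 copies

000000000000000000000000000000000001111111


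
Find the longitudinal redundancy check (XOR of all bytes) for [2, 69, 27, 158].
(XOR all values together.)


XOR chain: 2 ^ 69 ^ 27 ^ 158 = 194

194


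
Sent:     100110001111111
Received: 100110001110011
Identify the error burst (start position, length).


XOR: 000000000001100

Burst at position 11, length 2


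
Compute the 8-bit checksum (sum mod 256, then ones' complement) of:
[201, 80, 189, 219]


Sum = 689 mod 256 = 177
Complement = 78

78


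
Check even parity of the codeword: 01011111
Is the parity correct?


Number of 1s: 6

Yes, parity is correct (6 ones)


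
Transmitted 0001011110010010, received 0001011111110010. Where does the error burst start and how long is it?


XOR: 0000000001100000

Burst at position 9, length 2


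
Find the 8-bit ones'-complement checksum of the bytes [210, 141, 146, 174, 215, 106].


Sum = 992 mod 256 = 224
Complement = 31

31


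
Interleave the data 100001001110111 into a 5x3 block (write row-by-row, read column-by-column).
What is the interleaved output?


Matrix:
  100
  001
  001
  110
  111
Read columns: 100110001101101

100110001101101


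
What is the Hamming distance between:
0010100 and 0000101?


XOR: 0010001
Count of 1s: 2

2


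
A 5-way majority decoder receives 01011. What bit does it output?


Ones: 3 out of 5
Threshold: 3

1 (3/5 voted 1)


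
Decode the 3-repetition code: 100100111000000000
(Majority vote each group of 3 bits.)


Groups: 100, 100, 111, 000, 000, 000
Majority votes: 001000

001000


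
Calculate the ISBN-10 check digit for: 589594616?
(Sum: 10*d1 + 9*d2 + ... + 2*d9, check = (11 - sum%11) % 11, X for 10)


Weighted sum: 342
342 mod 11 = 1

Check digit: X


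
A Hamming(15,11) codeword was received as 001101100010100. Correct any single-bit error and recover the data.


Syndrome = 0: no error detected

Data: 10110010100 (no errors)


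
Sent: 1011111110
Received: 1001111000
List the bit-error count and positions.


XOR: 0010000110

3 error(s) at position(s): 2, 7, 8


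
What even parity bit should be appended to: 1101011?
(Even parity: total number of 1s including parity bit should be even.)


Number of 1s in data: 5
Parity bit: 1

1


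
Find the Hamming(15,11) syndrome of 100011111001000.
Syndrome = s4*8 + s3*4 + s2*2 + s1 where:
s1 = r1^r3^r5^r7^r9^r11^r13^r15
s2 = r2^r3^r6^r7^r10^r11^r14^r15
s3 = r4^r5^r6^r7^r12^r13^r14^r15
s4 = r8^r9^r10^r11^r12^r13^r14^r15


s1=0, s2=0, s3=0, s4=1

Syndrome = 8 (error at position 8)


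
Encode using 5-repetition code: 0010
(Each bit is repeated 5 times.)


Each bit -> 5 copies

00000000001111100000


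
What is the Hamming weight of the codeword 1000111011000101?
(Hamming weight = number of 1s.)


Counting 1s in 1000111011000101

8


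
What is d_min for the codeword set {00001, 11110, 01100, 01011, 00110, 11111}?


Comparing all pairs, minimum distance: 1
Can detect 0 errors, correct 0 errors

1


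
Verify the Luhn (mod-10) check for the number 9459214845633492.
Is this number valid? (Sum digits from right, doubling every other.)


Luhn sum = 84
84 mod 10 = 4

Invalid (Luhn sum mod 10 = 4)


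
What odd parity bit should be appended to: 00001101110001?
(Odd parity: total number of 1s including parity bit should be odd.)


Number of 1s in data: 6
Parity bit: 1

1


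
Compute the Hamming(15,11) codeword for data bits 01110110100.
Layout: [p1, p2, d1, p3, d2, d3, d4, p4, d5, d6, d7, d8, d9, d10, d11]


Parity bits: p1=0, p2=0, p3=0, p4=1

000011110110100


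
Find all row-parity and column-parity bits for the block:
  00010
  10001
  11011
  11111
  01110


Row parities: 10011
Column parities: 11001

Row P: 10011, Col P: 11001, Corner: 1


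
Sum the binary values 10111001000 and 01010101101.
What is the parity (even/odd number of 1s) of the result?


10111001000 = 1480
01010101101 = 685
Sum = 2165 = 100001110101
1s count = 6

even parity (6 ones in 100001110101)


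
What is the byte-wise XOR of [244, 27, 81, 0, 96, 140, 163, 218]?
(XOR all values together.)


XOR chain: 244 ^ 27 ^ 81 ^ 0 ^ 96 ^ 140 ^ 163 ^ 218 = 43

43


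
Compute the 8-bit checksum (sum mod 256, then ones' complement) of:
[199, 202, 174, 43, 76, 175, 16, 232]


Sum = 1117 mod 256 = 93
Complement = 162

162


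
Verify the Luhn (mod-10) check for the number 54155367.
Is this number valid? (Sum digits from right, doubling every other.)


Luhn sum = 26
26 mod 10 = 6

Invalid (Luhn sum mod 10 = 6)


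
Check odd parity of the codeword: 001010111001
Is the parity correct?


Number of 1s: 6

No, parity error (6 ones)


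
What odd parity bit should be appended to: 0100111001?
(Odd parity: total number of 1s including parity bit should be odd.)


Number of 1s in data: 5
Parity bit: 0

0


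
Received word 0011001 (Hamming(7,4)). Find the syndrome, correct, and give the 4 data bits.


Syndrome = 0: no error detected

Data: 1001 (no errors)


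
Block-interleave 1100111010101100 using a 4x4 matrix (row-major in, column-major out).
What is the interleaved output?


Matrix:
  1100
  1110
  1010
  1100
Read columns: 1111110101100000

1111110101100000


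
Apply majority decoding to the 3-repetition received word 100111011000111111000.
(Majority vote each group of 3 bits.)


Groups: 100, 111, 011, 000, 111, 111, 000
Majority votes: 0110110

0110110


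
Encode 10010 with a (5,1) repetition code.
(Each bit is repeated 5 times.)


Each bit -> 5 copies

1111100000000001111100000


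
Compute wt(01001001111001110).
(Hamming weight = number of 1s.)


Counting 1s in 01001001111001110

9


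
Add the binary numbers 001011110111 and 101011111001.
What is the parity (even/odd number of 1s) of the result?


001011110111 = 759
101011111001 = 2809
Sum = 3568 = 110111110000
1s count = 7

odd parity (7 ones in 110111110000)


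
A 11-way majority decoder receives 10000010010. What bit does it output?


Ones: 3 out of 11
Threshold: 6

0 (3/11 voted 1)


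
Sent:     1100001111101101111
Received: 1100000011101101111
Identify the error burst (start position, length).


XOR: 0000001100000000000

Burst at position 6, length 2


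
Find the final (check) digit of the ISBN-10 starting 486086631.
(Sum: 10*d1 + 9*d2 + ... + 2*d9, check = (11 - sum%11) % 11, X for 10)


Weighted sum: 273
273 mod 11 = 9

Check digit: 2


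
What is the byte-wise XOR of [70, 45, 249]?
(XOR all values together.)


XOR chain: 70 ^ 45 ^ 249 = 146

146


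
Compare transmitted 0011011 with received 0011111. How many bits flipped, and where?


XOR: 0000100

1 error(s) at position(s): 4


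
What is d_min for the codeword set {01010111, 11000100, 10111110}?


Comparing all pairs, minimum distance: 4
Can detect 3 errors, correct 1 errors

4


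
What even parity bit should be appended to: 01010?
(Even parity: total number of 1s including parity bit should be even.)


Number of 1s in data: 2
Parity bit: 0

0


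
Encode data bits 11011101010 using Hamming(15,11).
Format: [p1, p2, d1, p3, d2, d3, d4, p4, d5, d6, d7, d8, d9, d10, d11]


Parity bits: p1=0, p2=0, p3=0, p4=0

001010101101010


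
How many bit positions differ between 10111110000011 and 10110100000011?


XOR: 00001010000000
Count of 1s: 2

2


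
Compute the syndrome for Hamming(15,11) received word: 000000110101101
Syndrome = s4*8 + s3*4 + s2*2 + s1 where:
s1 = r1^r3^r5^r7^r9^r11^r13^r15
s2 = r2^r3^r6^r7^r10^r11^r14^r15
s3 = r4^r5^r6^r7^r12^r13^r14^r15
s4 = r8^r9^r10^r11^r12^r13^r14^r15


s1=1, s2=1, s3=0, s4=1

Syndrome = 11 (error at position 11)


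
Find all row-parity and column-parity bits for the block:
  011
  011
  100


Row parities: 001
Column parities: 100

Row P: 001, Col P: 100, Corner: 1


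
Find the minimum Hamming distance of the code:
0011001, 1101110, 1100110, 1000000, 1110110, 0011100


Comparing all pairs, minimum distance: 1
Can detect 0 errors, correct 0 errors

1


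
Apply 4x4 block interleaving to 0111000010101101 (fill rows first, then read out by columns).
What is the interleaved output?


Matrix:
  0111
  0000
  1010
  1101
Read columns: 0011100110101001

0011100110101001


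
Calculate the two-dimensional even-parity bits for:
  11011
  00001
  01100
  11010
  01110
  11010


Row parities: 010111
Column parities: 11000

Row P: 010111, Col P: 11000, Corner: 0


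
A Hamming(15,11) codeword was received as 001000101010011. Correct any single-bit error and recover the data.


Syndrome = 7: error at position 7

Data: 10001010011 (corrected bit 7)


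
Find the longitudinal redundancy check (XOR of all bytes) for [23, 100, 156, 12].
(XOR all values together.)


XOR chain: 23 ^ 100 ^ 156 ^ 12 = 227

227


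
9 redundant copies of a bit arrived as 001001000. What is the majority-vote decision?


Ones: 2 out of 9
Threshold: 5

0 (2/9 voted 1)


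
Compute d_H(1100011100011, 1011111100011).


XOR: 0111100000000
Count of 1s: 4

4


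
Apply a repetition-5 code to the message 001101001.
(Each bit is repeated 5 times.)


Each bit -> 5 copies

000000000011111111110000011111000000000011111


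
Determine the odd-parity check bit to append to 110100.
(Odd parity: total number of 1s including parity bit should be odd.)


Number of 1s in data: 3
Parity bit: 0

0


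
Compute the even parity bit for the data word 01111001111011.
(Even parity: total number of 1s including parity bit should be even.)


Number of 1s in data: 10
Parity bit: 0

0


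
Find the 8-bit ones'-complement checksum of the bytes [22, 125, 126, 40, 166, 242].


Sum = 721 mod 256 = 209
Complement = 46

46


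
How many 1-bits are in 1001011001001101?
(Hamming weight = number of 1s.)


Counting 1s in 1001011001001101

8


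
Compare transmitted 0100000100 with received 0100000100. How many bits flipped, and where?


XOR: 0000000000

0 errors (received matches sent)


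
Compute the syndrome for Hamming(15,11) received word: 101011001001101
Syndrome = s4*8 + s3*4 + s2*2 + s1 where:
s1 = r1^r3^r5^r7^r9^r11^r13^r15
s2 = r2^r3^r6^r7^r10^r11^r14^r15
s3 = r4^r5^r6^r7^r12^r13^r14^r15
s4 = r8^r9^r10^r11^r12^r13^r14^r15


s1=0, s2=1, s3=1, s4=0

Syndrome = 6 (error at position 6)


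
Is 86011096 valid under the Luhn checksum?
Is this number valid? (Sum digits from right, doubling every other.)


Luhn sum = 31
31 mod 10 = 1

Invalid (Luhn sum mod 10 = 1)


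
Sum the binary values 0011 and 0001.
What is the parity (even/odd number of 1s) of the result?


0011 = 3
0001 = 1
Sum = 4 = 100
1s count = 1

odd parity (1 ones in 100)


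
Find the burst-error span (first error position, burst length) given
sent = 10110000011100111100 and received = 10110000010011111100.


XOR: 00000000001111000000

Burst at position 10, length 4


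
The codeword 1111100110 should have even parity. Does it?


Number of 1s: 7

No, parity error (7 ones)


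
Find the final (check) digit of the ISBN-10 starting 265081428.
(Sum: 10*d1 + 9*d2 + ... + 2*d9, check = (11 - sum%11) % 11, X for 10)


Weighted sum: 205
205 mod 11 = 7

Check digit: 4


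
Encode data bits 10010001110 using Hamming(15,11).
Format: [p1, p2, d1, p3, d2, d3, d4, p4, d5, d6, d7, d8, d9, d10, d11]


Parity bits: p1=1, p2=1, p3=0, p4=1

111000110001110


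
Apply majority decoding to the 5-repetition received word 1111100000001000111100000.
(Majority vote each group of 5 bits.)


Groups: 11111, 00000, 00100, 01111, 00000
Majority votes: 10010

10010


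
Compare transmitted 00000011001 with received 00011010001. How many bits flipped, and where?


XOR: 00011001000

3 error(s) at position(s): 3, 4, 7


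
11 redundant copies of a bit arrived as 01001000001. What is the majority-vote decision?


Ones: 3 out of 11
Threshold: 6

0 (3/11 voted 1)


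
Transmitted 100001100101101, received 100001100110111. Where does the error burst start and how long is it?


XOR: 000000000011010

Burst at position 10, length 4


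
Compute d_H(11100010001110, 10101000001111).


XOR: 01001010000001
Count of 1s: 4

4


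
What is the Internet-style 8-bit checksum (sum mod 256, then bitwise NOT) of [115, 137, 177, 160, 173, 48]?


Sum = 810 mod 256 = 42
Complement = 213

213


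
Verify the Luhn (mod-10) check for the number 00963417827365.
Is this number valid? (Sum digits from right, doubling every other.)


Luhn sum = 59
59 mod 10 = 9

Invalid (Luhn sum mod 10 = 9)


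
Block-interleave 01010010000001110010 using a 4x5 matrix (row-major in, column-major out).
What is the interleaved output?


Matrix:
  01010
  01000
  00011
  10010
Read columns: 00011100000010110010

00011100000010110010


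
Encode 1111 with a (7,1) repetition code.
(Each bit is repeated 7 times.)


Each bit -> 7 copies

1111111111111111111111111111


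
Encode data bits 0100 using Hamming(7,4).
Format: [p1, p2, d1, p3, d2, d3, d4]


Parity bits: p1=1, p2=0, p3=1

1001100


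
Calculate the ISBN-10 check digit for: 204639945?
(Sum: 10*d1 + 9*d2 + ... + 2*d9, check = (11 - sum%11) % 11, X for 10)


Weighted sum: 215
215 mod 11 = 6

Check digit: 5


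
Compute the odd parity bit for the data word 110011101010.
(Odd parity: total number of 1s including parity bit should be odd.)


Number of 1s in data: 7
Parity bit: 0

0


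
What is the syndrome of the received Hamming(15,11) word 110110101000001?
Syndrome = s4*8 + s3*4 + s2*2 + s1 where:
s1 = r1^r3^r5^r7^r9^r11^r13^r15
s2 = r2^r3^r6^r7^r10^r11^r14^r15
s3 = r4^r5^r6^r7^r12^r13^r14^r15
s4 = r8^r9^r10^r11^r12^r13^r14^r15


s1=1, s2=1, s3=0, s4=0

Syndrome = 3 (error at position 3)


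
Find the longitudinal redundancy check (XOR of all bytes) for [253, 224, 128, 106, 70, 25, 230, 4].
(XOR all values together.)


XOR chain: 253 ^ 224 ^ 128 ^ 106 ^ 70 ^ 25 ^ 230 ^ 4 = 74

74


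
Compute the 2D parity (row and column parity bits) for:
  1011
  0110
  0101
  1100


Row parities: 1000
Column parities: 0100

Row P: 1000, Col P: 0100, Corner: 1


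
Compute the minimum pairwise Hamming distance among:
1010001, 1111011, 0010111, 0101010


Comparing all pairs, minimum distance: 3
Can detect 2 errors, correct 1 errors

3


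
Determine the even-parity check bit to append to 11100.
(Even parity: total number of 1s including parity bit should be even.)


Number of 1s in data: 3
Parity bit: 1

1


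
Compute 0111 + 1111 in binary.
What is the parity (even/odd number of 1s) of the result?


0111 = 7
1111 = 15
Sum = 22 = 10110
1s count = 3

odd parity (3 ones in 10110)


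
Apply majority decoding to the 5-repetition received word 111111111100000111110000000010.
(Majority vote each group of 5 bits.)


Groups: 11111, 11111, 00000, 11111, 00000, 00010
Majority votes: 110100

110100


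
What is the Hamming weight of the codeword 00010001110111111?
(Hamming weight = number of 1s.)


Counting 1s in 00010001110111111

10


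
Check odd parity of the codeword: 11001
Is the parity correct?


Number of 1s: 3

Yes, parity is correct (3 ones)


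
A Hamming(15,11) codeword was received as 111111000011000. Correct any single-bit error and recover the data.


Syndrome = 0: no error detected

Data: 11100011000 (no errors)


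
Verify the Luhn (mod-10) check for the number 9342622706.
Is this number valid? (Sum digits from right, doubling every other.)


Luhn sum = 44
44 mod 10 = 4

Invalid (Luhn sum mod 10 = 4)


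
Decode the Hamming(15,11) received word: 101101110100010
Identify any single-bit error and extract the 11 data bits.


Syndrome = 11: error at position 11

Data: 10110110010 (corrected bit 11)


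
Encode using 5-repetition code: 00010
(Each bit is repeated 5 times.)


Each bit -> 5 copies

0000000000000001111100000


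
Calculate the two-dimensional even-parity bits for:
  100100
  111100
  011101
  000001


Row parities: 0001
Column parities: 000100

Row P: 0001, Col P: 000100, Corner: 1


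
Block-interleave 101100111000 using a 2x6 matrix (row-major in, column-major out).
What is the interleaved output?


Matrix:
  101100
  111000
Read columns: 110111100000

110111100000


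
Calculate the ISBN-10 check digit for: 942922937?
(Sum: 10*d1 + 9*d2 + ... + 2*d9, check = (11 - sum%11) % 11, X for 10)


Weighted sum: 286
286 mod 11 = 0

Check digit: 0


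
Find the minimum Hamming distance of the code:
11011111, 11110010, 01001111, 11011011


Comparing all pairs, minimum distance: 1
Can detect 0 errors, correct 0 errors

1


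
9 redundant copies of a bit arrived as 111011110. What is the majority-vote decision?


Ones: 7 out of 9
Threshold: 5

1 (7/9 voted 1)


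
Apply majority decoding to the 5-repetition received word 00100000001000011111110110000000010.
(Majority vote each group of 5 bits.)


Groups: 00100, 00000, 10000, 11111, 11011, 00000, 00010
Majority votes: 0001100

0001100


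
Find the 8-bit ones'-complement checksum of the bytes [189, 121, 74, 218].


Sum = 602 mod 256 = 90
Complement = 165

165


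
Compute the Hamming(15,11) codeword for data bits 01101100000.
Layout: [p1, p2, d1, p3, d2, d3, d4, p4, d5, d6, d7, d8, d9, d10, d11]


Parity bits: p1=0, p2=0, p3=0, p4=0

000011001100000


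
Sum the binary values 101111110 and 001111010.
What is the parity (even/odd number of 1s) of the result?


101111110 = 382
001111010 = 122
Sum = 504 = 111111000
1s count = 6

even parity (6 ones in 111111000)


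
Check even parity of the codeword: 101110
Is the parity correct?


Number of 1s: 4

Yes, parity is correct (4 ones)


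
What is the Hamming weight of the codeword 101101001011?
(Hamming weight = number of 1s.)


Counting 1s in 101101001011

7


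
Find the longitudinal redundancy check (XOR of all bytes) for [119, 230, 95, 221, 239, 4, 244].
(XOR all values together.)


XOR chain: 119 ^ 230 ^ 95 ^ 221 ^ 239 ^ 4 ^ 244 = 12

12


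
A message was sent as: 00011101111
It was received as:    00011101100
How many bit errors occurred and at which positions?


XOR: 00000000011

2 error(s) at position(s): 9, 10


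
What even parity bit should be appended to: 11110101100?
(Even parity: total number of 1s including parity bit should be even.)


Number of 1s in data: 7
Parity bit: 1

1


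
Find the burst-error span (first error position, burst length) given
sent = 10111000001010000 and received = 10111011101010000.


XOR: 00000011100000000

Burst at position 6, length 3


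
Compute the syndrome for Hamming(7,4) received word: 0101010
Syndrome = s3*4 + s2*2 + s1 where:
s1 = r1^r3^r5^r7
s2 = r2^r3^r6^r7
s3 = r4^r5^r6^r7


s1=0, s2=0, s3=0

Syndrome = 0 (no error)


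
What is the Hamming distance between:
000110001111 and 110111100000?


XOR: 110001101111
Count of 1s: 8

8


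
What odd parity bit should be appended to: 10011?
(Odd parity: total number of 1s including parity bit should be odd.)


Number of 1s in data: 3
Parity bit: 0

0


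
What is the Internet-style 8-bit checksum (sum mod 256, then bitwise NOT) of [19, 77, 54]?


Sum = 150 mod 256 = 150
Complement = 105

105


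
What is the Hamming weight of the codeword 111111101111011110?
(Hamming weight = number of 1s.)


Counting 1s in 111111101111011110

15


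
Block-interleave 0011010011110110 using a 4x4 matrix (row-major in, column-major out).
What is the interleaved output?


Matrix:
  0011
  0100
  1111
  0110
Read columns: 0010011110111010

0010011110111010


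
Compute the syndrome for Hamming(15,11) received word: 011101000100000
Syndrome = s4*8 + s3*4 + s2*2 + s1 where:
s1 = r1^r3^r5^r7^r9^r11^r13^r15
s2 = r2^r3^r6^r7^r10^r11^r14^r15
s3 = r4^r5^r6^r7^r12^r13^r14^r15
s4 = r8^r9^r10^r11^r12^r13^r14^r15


s1=1, s2=0, s3=0, s4=1

Syndrome = 9 (error at position 9)


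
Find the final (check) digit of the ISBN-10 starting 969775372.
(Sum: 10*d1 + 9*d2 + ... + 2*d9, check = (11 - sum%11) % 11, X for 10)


Weighted sum: 369
369 mod 11 = 6

Check digit: 5


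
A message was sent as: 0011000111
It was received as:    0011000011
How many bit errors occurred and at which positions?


XOR: 0000000100

1 error(s) at position(s): 7


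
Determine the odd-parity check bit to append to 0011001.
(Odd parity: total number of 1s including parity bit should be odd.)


Number of 1s in data: 3
Parity bit: 0

0


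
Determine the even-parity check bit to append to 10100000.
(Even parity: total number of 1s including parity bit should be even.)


Number of 1s in data: 2
Parity bit: 0

0


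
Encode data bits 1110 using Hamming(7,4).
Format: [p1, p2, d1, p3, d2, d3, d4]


Parity bits: p1=0, p2=0, p3=0

0010110


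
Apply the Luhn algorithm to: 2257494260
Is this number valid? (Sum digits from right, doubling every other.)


Luhn sum = 44
44 mod 10 = 4

Invalid (Luhn sum mod 10 = 4)


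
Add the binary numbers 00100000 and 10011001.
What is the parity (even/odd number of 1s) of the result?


00100000 = 32
10011001 = 153
Sum = 185 = 10111001
1s count = 5

odd parity (5 ones in 10111001)


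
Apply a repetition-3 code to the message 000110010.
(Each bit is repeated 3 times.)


Each bit -> 3 copies

000000000111111000000111000


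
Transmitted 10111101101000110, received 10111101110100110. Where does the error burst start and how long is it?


XOR: 00000000011100000

Burst at position 9, length 3


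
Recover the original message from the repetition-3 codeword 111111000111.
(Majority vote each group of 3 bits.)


Groups: 111, 111, 000, 111
Majority votes: 1101

1101


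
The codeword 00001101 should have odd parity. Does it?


Number of 1s: 3

Yes, parity is correct (3 ones)


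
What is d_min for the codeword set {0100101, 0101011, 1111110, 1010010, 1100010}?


Comparing all pairs, minimum distance: 2
Can detect 1 errors, correct 0 errors

2


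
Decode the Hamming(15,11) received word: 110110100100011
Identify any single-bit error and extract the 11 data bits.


Syndrome = 14: error at position 14

Data: 01010100001 (corrected bit 14)


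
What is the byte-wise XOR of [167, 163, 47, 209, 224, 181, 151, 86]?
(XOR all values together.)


XOR chain: 167 ^ 163 ^ 47 ^ 209 ^ 224 ^ 181 ^ 151 ^ 86 = 110

110


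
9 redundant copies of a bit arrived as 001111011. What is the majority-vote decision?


Ones: 6 out of 9
Threshold: 5

1 (6/9 voted 1)


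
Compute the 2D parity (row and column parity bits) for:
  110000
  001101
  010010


Row parities: 010
Column parities: 101111

Row P: 010, Col P: 101111, Corner: 1


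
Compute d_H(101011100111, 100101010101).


XOR: 001110110010
Count of 1s: 6

6


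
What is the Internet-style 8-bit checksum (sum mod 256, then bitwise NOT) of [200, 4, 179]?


Sum = 383 mod 256 = 127
Complement = 128

128


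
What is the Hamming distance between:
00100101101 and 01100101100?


XOR: 01000000001
Count of 1s: 2

2


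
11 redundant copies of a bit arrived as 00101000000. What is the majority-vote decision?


Ones: 2 out of 11
Threshold: 6

0 (2/11 voted 1)


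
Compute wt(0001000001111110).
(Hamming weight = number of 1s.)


Counting 1s in 0001000001111110

7


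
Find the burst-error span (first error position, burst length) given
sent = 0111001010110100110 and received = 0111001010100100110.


XOR: 0000000000010000000

Burst at position 11, length 1


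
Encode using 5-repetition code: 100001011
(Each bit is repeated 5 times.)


Each bit -> 5 copies

111110000000000000000000011111000001111111111


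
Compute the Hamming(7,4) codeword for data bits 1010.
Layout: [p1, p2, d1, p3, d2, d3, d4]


Parity bits: p1=1, p2=0, p3=1

1011010


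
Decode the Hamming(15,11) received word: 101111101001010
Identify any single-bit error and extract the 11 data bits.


Syndrome = 9: error at position 9

Data: 11110001010 (corrected bit 9)


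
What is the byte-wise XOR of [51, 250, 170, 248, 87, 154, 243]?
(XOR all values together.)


XOR chain: 51 ^ 250 ^ 170 ^ 248 ^ 87 ^ 154 ^ 243 = 165

165


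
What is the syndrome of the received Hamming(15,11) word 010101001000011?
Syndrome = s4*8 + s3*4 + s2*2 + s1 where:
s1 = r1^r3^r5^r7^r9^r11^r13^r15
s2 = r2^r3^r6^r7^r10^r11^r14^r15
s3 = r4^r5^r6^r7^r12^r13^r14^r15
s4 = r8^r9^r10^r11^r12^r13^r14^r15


s1=0, s2=0, s3=0, s4=1

Syndrome = 8 (error at position 8)


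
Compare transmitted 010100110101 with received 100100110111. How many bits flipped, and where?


XOR: 110000000010

3 error(s) at position(s): 0, 1, 10


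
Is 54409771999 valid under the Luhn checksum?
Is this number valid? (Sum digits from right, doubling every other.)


Luhn sum = 67
67 mod 10 = 7

Invalid (Luhn sum mod 10 = 7)


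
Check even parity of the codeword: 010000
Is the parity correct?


Number of 1s: 1

No, parity error (1 ones)


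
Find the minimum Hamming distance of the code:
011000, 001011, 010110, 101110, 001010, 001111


Comparing all pairs, minimum distance: 1
Can detect 0 errors, correct 0 errors

1


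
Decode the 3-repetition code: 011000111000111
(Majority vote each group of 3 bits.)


Groups: 011, 000, 111, 000, 111
Majority votes: 10101

10101


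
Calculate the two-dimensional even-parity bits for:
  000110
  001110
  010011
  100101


Row parities: 0111
Column parities: 111110

Row P: 0111, Col P: 111110, Corner: 1


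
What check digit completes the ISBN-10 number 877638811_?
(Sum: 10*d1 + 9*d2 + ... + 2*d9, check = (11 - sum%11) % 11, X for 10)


Weighted sum: 336
336 mod 11 = 6

Check digit: 5


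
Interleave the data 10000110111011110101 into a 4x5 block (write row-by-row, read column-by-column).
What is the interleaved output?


Matrix:
  10000
  11011
  10111
  10101
Read columns: 11110100001101100111

11110100001101100111


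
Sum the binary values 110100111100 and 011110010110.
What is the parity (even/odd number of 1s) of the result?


110100111100 = 3388
011110010110 = 1942
Sum = 5330 = 1010011010010
1s count = 6

even parity (6 ones in 1010011010010)


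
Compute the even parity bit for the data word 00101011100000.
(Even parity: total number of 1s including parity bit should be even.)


Number of 1s in data: 5
Parity bit: 1

1


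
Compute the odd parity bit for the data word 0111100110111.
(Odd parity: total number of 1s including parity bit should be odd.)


Number of 1s in data: 9
Parity bit: 0

0


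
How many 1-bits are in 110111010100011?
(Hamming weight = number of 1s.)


Counting 1s in 110111010100011

9


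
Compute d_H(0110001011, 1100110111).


XOR: 1010111100
Count of 1s: 6

6


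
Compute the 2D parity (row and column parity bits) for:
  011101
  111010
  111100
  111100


Row parities: 0000
Column parities: 100111

Row P: 0000, Col P: 100111, Corner: 0


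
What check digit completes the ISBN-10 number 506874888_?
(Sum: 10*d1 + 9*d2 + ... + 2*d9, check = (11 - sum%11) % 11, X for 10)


Weighted sum: 288
288 mod 11 = 2

Check digit: 9


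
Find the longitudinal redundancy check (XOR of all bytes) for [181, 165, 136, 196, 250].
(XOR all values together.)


XOR chain: 181 ^ 165 ^ 136 ^ 196 ^ 250 = 166

166


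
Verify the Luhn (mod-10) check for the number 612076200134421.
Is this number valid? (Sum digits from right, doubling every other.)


Luhn sum = 44
44 mod 10 = 4

Invalid (Luhn sum mod 10 = 4)


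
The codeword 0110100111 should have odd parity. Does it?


Number of 1s: 6

No, parity error (6 ones)


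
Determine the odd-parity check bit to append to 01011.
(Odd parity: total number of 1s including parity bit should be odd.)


Number of 1s in data: 3
Parity bit: 0

0


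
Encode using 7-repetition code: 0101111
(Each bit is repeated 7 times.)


Each bit -> 7 copies

0000000111111100000001111111111111111111111111111


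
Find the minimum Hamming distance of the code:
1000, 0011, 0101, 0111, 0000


Comparing all pairs, minimum distance: 1
Can detect 0 errors, correct 0 errors

1


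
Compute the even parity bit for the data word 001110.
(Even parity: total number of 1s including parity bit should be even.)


Number of 1s in data: 3
Parity bit: 1

1


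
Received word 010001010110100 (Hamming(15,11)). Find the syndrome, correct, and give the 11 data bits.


Syndrome = 0: no error detected

Data: 00100110100 (no errors)


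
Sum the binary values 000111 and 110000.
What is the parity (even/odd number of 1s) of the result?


000111 = 7
110000 = 48
Sum = 55 = 110111
1s count = 5

odd parity (5 ones in 110111)


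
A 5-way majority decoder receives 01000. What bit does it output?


Ones: 1 out of 5
Threshold: 3

0 (1/5 voted 1)


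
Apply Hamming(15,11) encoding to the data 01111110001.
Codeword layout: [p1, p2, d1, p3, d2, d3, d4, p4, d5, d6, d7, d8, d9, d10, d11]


Parity bits: p1=1, p2=1, p3=0, p4=0

110011101110001


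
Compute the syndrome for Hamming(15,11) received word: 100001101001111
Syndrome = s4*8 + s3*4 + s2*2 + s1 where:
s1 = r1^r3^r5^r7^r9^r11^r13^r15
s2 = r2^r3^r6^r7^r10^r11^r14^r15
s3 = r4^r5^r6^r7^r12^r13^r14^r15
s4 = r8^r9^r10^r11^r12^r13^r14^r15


s1=1, s2=0, s3=0, s4=1

Syndrome = 9 (error at position 9)


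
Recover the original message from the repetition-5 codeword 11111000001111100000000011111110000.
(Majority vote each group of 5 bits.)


Groups: 11111, 00000, 11111, 00000, 00001, 11111, 10000
Majority votes: 1010010

1010010


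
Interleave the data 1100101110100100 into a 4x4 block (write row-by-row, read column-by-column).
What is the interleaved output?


Matrix:
  1100
  1011
  1010
  0100
Read columns: 1110100101100100

1110100101100100


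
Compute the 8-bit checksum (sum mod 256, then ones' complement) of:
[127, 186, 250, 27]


Sum = 590 mod 256 = 78
Complement = 177

177


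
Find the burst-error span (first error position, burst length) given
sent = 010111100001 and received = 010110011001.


XOR: 000001111000

Burst at position 5, length 4


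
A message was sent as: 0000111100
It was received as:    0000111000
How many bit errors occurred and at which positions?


XOR: 0000000100

1 error(s) at position(s): 7


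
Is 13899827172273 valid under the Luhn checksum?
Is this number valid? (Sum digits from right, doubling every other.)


Luhn sum = 72
72 mod 10 = 2

Invalid (Luhn sum mod 10 = 2)


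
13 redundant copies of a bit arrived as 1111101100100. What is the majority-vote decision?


Ones: 8 out of 13
Threshold: 7

1 (8/13 voted 1)


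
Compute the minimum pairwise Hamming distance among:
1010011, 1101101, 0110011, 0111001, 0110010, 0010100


Comparing all pairs, minimum distance: 1
Can detect 0 errors, correct 0 errors

1


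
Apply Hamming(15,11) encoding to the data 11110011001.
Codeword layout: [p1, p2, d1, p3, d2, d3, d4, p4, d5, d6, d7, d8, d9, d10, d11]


Parity bits: p1=1, p2=1, p3=1, p4=1

111111110011001


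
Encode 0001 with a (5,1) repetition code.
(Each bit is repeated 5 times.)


Each bit -> 5 copies

00000000000000011111


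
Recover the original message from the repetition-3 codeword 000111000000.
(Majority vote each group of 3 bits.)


Groups: 000, 111, 000, 000
Majority votes: 0100

0100


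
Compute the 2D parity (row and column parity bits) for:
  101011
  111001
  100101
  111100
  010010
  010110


Row parities: 001001
Column parities: 001111

Row P: 001001, Col P: 001111, Corner: 0


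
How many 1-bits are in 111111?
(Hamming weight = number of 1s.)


Counting 1s in 111111

6


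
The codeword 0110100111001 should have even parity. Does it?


Number of 1s: 7

No, parity error (7 ones)


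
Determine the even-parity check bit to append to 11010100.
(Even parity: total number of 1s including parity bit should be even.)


Number of 1s in data: 4
Parity bit: 0

0


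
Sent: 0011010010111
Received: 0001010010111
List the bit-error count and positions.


XOR: 0010000000000

1 error(s) at position(s): 2


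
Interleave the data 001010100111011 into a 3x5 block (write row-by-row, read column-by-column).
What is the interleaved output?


Matrix:
  00101
  01001
  11011
Read columns: 001011100001111

001011100001111


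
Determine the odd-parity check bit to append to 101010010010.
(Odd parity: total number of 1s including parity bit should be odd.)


Number of 1s in data: 5
Parity bit: 0

0


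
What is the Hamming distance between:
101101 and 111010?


XOR: 010111
Count of 1s: 4

4


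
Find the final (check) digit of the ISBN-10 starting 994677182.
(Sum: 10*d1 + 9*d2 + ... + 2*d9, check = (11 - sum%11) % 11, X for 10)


Weighted sum: 354
354 mod 11 = 2

Check digit: 9


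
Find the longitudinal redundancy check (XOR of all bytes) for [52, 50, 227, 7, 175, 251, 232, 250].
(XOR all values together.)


XOR chain: 52 ^ 50 ^ 227 ^ 7 ^ 175 ^ 251 ^ 232 ^ 250 = 164

164


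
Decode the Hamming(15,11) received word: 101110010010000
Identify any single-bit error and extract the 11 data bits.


Syndrome = 0: no error detected

Data: 11000010000 (no errors)


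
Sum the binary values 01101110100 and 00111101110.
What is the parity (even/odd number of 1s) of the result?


01101110100 = 884
00111101110 = 494
Sum = 1378 = 10101100010
1s count = 5

odd parity (5 ones in 10101100010)


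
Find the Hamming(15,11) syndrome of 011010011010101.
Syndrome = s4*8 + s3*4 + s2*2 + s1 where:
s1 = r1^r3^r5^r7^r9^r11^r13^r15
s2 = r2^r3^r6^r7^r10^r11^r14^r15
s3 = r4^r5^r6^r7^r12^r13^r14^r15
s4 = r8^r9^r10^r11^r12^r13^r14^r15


s1=0, s2=0, s3=1, s4=1

Syndrome = 12 (error at position 12)


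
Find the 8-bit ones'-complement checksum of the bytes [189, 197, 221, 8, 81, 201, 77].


Sum = 974 mod 256 = 206
Complement = 49

49


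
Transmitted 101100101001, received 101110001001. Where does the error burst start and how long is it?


XOR: 000010100000

Burst at position 4, length 3


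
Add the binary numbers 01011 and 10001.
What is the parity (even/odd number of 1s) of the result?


01011 = 11
10001 = 17
Sum = 28 = 11100
1s count = 3

odd parity (3 ones in 11100)


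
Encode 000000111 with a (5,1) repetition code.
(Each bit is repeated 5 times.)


Each bit -> 5 copies

000000000000000000000000000000111111111111111


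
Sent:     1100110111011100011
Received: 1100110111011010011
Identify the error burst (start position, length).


XOR: 0000000000000110000

Burst at position 13, length 2


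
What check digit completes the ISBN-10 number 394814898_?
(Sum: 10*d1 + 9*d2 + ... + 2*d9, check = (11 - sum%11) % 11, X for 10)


Weighted sum: 300
300 mod 11 = 3

Check digit: 8


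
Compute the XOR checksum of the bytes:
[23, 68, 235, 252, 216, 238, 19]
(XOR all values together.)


XOR chain: 23 ^ 68 ^ 235 ^ 252 ^ 216 ^ 238 ^ 19 = 97

97


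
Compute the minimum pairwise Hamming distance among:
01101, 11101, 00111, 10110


Comparing all pairs, minimum distance: 1
Can detect 0 errors, correct 0 errors

1


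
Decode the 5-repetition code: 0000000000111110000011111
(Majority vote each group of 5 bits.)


Groups: 00000, 00000, 11111, 00000, 11111
Majority votes: 00101

00101


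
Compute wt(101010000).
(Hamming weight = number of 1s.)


Counting 1s in 101010000

3


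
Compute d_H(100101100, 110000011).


XOR: 010101111
Count of 1s: 6

6


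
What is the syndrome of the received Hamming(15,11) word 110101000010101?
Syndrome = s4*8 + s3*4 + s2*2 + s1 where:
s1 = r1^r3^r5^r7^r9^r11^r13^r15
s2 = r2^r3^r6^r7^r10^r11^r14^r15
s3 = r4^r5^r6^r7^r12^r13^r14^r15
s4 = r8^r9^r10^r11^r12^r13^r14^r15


s1=0, s2=0, s3=0, s4=1

Syndrome = 8 (error at position 8)
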